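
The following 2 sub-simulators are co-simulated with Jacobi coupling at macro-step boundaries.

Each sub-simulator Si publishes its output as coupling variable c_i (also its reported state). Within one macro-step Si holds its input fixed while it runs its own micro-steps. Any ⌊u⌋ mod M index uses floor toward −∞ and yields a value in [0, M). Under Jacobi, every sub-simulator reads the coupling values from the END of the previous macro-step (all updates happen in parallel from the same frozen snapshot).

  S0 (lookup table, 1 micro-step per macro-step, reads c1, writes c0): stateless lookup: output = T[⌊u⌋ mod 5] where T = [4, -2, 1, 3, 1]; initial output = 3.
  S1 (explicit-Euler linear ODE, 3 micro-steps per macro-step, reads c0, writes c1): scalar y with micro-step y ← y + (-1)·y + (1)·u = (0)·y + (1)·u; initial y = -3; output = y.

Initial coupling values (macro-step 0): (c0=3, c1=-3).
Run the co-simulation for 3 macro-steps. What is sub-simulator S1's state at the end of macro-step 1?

macro 1: S0 reads c1=-3 → after 1×micro: 1; S1 reads c0=3 → after 3×micro: 3 ⇒ (c0=1, c1=3)
macro 2: S0 reads c1=3 → after 1×micro: 3; S1 reads c0=1 → after 3×micro: 1 ⇒ (c0=3, c1=1)
macro 3: S0 reads c1=1 → after 1×micro: -2; S1 reads c0=3 → after 3×micro: 3 ⇒ (c0=-2, c1=3)

S1 state at macro-step 1 = 3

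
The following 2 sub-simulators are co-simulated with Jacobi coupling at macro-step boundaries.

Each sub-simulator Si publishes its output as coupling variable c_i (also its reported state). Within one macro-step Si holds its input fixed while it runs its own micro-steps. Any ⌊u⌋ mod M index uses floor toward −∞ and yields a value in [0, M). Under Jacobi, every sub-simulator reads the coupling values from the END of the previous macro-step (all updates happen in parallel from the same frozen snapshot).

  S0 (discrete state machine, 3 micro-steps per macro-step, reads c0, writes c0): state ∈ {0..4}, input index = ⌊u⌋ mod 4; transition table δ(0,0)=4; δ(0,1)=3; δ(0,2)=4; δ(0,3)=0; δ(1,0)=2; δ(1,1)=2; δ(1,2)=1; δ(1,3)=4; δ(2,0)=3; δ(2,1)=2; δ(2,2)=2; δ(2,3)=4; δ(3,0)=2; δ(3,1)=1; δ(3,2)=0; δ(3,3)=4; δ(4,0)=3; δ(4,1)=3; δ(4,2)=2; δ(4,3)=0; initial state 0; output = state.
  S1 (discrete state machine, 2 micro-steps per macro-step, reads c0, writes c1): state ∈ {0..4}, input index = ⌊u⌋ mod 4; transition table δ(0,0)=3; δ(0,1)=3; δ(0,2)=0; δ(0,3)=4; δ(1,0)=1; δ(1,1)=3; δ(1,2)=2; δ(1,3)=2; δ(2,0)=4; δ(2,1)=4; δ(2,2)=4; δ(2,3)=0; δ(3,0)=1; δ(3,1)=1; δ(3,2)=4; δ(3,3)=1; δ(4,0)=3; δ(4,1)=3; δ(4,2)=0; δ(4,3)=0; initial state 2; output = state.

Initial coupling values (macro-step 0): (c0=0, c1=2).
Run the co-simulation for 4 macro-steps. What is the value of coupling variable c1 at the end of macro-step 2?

c1 at macro-step 2 = 0

macro 1: S0 reads c0=0 → after 3×micro: 2; S1 reads c0=0 → after 2×micro: 3 ⇒ (c0=2, c1=3)
macro 2: S0 reads c0=2 → after 3×micro: 2; S1 reads c0=2 → after 2×micro: 0 ⇒ (c0=2, c1=0)
macro 3: S0 reads c0=2 → after 3×micro: 2; S1 reads c0=2 → after 2×micro: 0 ⇒ (c0=2, c1=0)
macro 4: S0 reads c0=2 → after 3×micro: 2; S1 reads c0=2 → after 2×micro: 0 ⇒ (c0=2, c1=0)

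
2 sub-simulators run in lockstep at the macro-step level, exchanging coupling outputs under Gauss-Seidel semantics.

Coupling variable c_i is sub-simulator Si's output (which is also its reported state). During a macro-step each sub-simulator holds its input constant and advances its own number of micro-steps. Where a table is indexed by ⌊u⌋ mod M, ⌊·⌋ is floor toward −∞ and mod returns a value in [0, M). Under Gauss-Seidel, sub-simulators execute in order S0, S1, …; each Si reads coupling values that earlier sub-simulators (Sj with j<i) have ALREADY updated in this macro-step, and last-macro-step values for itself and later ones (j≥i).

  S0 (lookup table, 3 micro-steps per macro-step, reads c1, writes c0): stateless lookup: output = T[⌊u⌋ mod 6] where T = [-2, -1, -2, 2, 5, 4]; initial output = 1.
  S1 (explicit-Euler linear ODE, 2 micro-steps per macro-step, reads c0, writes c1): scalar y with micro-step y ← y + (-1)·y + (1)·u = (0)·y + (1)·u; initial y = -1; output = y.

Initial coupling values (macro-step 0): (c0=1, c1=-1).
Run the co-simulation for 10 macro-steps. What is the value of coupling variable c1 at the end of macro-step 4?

macro 1: S0 reads c1=-1 → after 3×micro: 4; S1 reads c0=4 → after 2×micro: 4 ⇒ (c0=4, c1=4)
macro 2: S0 reads c1=4 → after 3×micro: 5; S1 reads c0=5 → after 2×micro: 5 ⇒ (c0=5, c1=5)
macro 3: S0 reads c1=5 → after 3×micro: 4; S1 reads c0=4 → after 2×micro: 4 ⇒ (c0=4, c1=4)
macro 4: S0 reads c1=4 → after 3×micro: 5; S1 reads c0=5 → after 2×micro: 5 ⇒ (c0=5, c1=5)
macro 5: S0 reads c1=5 → after 3×micro: 4; S1 reads c0=4 → after 2×micro: 4 ⇒ (c0=4, c1=4)
macro 6: S0 reads c1=4 → after 3×micro: 5; S1 reads c0=5 → after 2×micro: 5 ⇒ (c0=5, c1=5)
macro 7: S0 reads c1=5 → after 3×micro: 4; S1 reads c0=4 → after 2×micro: 4 ⇒ (c0=4, c1=4)
macro 8: S0 reads c1=4 → after 3×micro: 5; S1 reads c0=5 → after 2×micro: 5 ⇒ (c0=5, c1=5)
macro 9: S0 reads c1=5 → after 3×micro: 4; S1 reads c0=4 → after 2×micro: 4 ⇒ (c0=4, c1=4)
macro 10: S0 reads c1=4 → after 3×micro: 5; S1 reads c0=5 → after 2×micro: 5 ⇒ (c0=5, c1=5)

c1 at macro-step 4 = 5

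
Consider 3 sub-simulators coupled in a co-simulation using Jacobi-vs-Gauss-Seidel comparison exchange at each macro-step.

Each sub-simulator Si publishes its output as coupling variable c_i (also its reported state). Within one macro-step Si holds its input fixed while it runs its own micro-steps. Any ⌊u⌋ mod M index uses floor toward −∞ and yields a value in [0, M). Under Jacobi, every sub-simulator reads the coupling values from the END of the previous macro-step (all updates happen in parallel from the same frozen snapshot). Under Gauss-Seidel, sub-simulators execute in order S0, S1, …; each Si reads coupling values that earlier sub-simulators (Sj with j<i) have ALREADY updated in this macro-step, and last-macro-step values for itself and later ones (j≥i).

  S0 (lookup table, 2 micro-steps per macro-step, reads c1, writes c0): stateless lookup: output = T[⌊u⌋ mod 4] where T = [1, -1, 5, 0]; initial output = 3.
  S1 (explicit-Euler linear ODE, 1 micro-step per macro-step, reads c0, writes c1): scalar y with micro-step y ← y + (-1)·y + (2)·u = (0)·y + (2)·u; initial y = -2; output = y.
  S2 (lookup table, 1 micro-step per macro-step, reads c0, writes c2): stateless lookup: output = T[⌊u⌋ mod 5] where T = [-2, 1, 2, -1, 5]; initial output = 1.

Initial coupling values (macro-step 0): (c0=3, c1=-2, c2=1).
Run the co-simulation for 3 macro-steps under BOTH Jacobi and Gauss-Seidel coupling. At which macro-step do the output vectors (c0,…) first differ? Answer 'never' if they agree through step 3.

first divergence at macro-step: 1

[Jacobi] macro 1: S0 reads c1=-2 → after 2×micro: 5; S1 reads c0=3 → after 1×micro: 6; S2 reads c0=3 → after 1×micro: -1 ⇒ (c0=5, c1=6, c2=-1)
[Jacobi] macro 2: S0 reads c1=6 → after 2×micro: 5; S1 reads c0=5 → after 1×micro: 10; S2 reads c0=5 → after 1×micro: -2 ⇒ (c0=5, c1=10, c2=-2)
[Jacobi] macro 3: S0 reads c1=10 → after 2×micro: 5; S1 reads c0=5 → after 1×micro: 10; S2 reads c0=5 → after 1×micro: -2 ⇒ (c0=5, c1=10, c2=-2)
[Gauss-Seidel] macro 1: S0 reads c1=-2 → after 2×micro: 5; S1 reads c0=5 → after 1×micro: 10; S2 reads c0=5 → after 1×micro: -2 ⇒ (c0=5, c1=10, c2=-2)
[Gauss-Seidel] macro 2: S0 reads c1=10 → after 2×micro: 5; S1 reads c0=5 → after 1×micro: 10; S2 reads c0=5 → after 1×micro: -2 ⇒ (c0=5, c1=10, c2=-2)
[Gauss-Seidel] macro 3: S0 reads c1=10 → after 2×micro: 5; S1 reads c0=5 → after 1×micro: 10; S2 reads c0=5 → after 1×micro: -2 ⇒ (c0=5, c1=10, c2=-2)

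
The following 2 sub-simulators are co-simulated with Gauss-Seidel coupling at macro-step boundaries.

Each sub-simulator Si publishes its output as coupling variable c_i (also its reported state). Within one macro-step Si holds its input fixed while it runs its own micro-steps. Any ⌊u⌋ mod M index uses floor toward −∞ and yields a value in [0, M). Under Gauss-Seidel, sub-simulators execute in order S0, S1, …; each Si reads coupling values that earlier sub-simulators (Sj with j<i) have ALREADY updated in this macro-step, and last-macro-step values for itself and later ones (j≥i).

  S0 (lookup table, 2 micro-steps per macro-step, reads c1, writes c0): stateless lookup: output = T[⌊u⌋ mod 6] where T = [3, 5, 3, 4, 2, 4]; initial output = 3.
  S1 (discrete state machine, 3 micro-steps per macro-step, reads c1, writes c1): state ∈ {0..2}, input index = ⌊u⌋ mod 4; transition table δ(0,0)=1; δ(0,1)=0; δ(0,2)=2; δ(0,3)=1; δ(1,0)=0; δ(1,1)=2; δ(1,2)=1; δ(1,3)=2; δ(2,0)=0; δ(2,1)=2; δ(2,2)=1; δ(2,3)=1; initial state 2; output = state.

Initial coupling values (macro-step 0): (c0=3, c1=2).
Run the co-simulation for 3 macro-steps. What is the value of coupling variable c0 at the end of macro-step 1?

macro 1: S0 reads c1=2 → after 2×micro: 3; S1 reads c1=2 → after 3×micro: 1 ⇒ (c0=3, c1=1)
macro 2: S0 reads c1=1 → after 2×micro: 5; S1 reads c1=1 → after 3×micro: 2 ⇒ (c0=5, c1=2)
macro 3: S0 reads c1=2 → after 2×micro: 3; S1 reads c1=2 → after 3×micro: 1 ⇒ (c0=3, c1=1)

c0 at macro-step 1 = 3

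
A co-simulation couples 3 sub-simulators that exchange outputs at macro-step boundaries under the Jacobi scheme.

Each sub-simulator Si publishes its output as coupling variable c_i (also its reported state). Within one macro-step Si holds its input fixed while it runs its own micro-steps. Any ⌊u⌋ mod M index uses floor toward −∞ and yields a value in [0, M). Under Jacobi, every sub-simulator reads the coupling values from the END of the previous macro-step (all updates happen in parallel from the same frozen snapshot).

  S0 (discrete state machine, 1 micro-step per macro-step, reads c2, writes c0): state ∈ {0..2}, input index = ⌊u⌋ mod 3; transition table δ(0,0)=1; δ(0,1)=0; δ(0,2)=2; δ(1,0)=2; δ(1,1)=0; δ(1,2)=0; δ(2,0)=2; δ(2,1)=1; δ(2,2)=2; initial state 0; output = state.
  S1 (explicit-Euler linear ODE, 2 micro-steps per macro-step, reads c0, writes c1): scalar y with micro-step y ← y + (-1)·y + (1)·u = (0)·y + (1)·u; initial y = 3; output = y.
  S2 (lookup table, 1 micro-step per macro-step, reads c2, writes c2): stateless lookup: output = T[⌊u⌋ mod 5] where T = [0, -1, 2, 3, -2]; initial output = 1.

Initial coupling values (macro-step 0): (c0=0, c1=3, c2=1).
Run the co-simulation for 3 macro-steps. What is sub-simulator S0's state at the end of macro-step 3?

S0 state at macro-step 3 = 1

macro 1: S0 reads c2=1 → after 1×micro: 0; S1 reads c0=0 → after 2×micro: 0; S2 reads c2=1 → after 1×micro: -1 ⇒ (c0=0, c1=0, c2=-1)
macro 2: S0 reads c2=-1 → after 1×micro: 2; S1 reads c0=0 → after 2×micro: 0; S2 reads c2=-1 → after 1×micro: -2 ⇒ (c0=2, c1=0, c2=-2)
macro 3: S0 reads c2=-2 → after 1×micro: 1; S1 reads c0=2 → after 2×micro: 2; S2 reads c2=-2 → after 1×micro: 3 ⇒ (c0=1, c1=2, c2=3)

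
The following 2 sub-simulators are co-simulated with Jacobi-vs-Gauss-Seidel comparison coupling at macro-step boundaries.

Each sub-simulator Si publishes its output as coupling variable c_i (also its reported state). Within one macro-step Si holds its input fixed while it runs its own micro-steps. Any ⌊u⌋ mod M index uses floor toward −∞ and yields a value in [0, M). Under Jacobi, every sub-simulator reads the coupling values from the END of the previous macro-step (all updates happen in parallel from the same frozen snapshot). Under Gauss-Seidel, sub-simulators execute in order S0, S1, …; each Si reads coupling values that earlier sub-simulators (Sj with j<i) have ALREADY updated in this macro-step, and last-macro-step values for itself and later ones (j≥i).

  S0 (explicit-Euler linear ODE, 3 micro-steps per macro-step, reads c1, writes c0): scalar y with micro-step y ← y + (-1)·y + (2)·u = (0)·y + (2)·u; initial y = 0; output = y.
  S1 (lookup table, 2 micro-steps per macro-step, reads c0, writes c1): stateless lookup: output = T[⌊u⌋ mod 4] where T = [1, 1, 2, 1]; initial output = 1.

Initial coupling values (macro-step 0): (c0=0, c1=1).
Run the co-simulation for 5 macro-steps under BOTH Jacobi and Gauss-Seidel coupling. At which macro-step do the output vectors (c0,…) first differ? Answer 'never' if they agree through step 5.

[Jacobi] macro 1: S0 reads c1=1 → after 3×micro: 2; S1 reads c0=0 → after 2×micro: 1 ⇒ (c0=2, c1=1)
[Jacobi] macro 2: S0 reads c1=1 → after 3×micro: 2; S1 reads c0=2 → after 2×micro: 2 ⇒ (c0=2, c1=2)
[Jacobi] macro 3: S0 reads c1=2 → after 3×micro: 4; S1 reads c0=2 → after 2×micro: 2 ⇒ (c0=4, c1=2)
[Jacobi] macro 4: S0 reads c1=2 → after 3×micro: 4; S1 reads c0=4 → after 2×micro: 1 ⇒ (c0=4, c1=1)
[Jacobi] macro 5: S0 reads c1=1 → after 3×micro: 2; S1 reads c0=4 → after 2×micro: 1 ⇒ (c0=2, c1=1)
[Gauss-Seidel] macro 1: S0 reads c1=1 → after 3×micro: 2; S1 reads c0=2 → after 2×micro: 2 ⇒ (c0=2, c1=2)
[Gauss-Seidel] macro 2: S0 reads c1=2 → after 3×micro: 4; S1 reads c0=4 → after 2×micro: 1 ⇒ (c0=4, c1=1)
[Gauss-Seidel] macro 3: S0 reads c1=1 → after 3×micro: 2; S1 reads c0=2 → after 2×micro: 2 ⇒ (c0=2, c1=2)
[Gauss-Seidel] macro 4: S0 reads c1=2 → after 3×micro: 4; S1 reads c0=4 → after 2×micro: 1 ⇒ (c0=4, c1=1)
[Gauss-Seidel] macro 5: S0 reads c1=1 → after 3×micro: 2; S1 reads c0=2 → after 2×micro: 2 ⇒ (c0=2, c1=2)

first divergence at macro-step: 1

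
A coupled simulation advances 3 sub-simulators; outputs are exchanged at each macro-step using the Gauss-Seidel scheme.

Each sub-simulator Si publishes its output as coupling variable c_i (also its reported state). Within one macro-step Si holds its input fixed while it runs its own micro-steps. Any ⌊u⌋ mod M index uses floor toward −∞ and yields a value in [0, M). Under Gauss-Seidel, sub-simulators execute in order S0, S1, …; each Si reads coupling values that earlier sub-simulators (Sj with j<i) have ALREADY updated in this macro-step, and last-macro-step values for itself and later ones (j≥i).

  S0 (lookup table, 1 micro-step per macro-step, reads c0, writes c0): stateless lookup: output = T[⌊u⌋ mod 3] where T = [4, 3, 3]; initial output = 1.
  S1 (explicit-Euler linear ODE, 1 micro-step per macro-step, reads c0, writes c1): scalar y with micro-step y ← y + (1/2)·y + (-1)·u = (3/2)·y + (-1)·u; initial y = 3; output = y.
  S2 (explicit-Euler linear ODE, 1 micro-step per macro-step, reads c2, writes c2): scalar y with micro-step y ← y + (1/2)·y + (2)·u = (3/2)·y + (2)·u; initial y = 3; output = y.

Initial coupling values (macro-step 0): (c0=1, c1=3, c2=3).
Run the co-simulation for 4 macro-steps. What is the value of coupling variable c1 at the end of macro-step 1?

c1 at macro-step 1 = 3/2

macro 1: S0 reads c0=1 → after 1×micro: 3; S1 reads c0=3 → after 1×micro: 3/2; S2 reads c2=3 → after 1×micro: 21/2 ⇒ (c0=3, c1=3/2, c2=21/2)
macro 2: S0 reads c0=3 → after 1×micro: 4; S1 reads c0=4 → after 1×micro: -7/4; S2 reads c2=21/2 → after 1×micro: 147/4 ⇒ (c0=4, c1=-7/4, c2=147/4)
macro 3: S0 reads c0=4 → after 1×micro: 3; S1 reads c0=3 → after 1×micro: -45/8; S2 reads c2=147/4 → after 1×micro: 1029/8 ⇒ (c0=3, c1=-45/8, c2=1029/8)
macro 4: S0 reads c0=3 → after 1×micro: 4; S1 reads c0=4 → after 1×micro: -199/16; S2 reads c2=1029/8 → after 1×micro: 7203/16 ⇒ (c0=4, c1=-199/16, c2=7203/16)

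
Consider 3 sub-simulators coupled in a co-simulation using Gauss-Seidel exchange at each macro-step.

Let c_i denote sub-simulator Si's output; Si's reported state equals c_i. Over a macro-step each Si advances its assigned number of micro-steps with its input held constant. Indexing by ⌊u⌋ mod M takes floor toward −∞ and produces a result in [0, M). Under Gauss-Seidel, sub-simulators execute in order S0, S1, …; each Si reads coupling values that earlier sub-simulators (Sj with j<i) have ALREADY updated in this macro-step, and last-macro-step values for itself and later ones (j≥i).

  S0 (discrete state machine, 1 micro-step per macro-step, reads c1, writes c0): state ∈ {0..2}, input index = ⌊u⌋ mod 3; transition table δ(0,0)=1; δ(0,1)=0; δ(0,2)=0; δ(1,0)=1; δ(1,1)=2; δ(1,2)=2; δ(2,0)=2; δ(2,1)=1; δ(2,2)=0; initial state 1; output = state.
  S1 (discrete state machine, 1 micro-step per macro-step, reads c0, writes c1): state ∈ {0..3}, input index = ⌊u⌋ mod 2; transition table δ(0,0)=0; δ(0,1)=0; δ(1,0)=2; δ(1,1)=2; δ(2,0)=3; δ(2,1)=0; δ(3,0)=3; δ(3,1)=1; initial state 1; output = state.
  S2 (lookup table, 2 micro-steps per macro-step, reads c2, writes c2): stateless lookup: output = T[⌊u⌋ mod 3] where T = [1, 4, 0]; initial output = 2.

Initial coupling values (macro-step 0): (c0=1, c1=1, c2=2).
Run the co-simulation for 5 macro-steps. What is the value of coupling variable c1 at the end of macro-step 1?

c1 at macro-step 1 = 2

macro 1: S0 reads c1=1 → after 1×micro: 2; S1 reads c0=2 → after 1×micro: 2; S2 reads c2=2 → after 2×micro: 0 ⇒ (c0=2, c1=2, c2=0)
macro 2: S0 reads c1=2 → after 1×micro: 0; S1 reads c0=0 → after 1×micro: 3; S2 reads c2=0 → after 2×micro: 1 ⇒ (c0=0, c1=3, c2=1)
macro 3: S0 reads c1=3 → after 1×micro: 1; S1 reads c0=1 → after 1×micro: 1; S2 reads c2=1 → after 2×micro: 4 ⇒ (c0=1, c1=1, c2=4)
macro 4: S0 reads c1=1 → after 1×micro: 2; S1 reads c0=2 → after 1×micro: 2; S2 reads c2=4 → after 2×micro: 4 ⇒ (c0=2, c1=2, c2=4)
macro 5: S0 reads c1=2 → after 1×micro: 0; S1 reads c0=0 → after 1×micro: 3; S2 reads c2=4 → after 2×micro: 4 ⇒ (c0=0, c1=3, c2=4)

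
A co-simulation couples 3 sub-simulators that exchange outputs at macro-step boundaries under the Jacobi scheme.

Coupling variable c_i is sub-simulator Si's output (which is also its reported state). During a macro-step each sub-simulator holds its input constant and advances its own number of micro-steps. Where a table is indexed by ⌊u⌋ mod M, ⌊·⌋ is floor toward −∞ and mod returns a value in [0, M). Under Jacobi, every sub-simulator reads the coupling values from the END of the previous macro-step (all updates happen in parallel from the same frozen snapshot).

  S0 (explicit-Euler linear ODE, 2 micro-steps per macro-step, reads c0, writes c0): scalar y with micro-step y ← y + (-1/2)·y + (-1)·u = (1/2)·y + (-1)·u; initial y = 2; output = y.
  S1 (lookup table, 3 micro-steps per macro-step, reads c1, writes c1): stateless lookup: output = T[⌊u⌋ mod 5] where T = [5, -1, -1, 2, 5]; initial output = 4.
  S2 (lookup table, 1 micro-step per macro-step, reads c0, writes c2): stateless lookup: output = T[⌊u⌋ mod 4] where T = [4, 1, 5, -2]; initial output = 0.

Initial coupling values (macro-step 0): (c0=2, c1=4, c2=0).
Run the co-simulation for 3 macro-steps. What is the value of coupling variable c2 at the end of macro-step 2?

c2 at macro-step 2 = 1

macro 1: S0 reads c0=2 → after 2×micro: -5/2; S1 reads c1=4 → after 3×micro: 5; S2 reads c0=2 → after 1×micro: 5 ⇒ (c0=-5/2, c1=5, c2=5)
macro 2: S0 reads c0=-5/2 → after 2×micro: 25/8; S1 reads c1=5 → after 3×micro: 5; S2 reads c0=-5/2 → after 1×micro: 1 ⇒ (c0=25/8, c1=5, c2=1)
macro 3: S0 reads c0=25/8 → after 2×micro: -125/32; S1 reads c1=5 → after 3×micro: 5; S2 reads c0=25/8 → after 1×micro: -2 ⇒ (c0=-125/32, c1=5, c2=-2)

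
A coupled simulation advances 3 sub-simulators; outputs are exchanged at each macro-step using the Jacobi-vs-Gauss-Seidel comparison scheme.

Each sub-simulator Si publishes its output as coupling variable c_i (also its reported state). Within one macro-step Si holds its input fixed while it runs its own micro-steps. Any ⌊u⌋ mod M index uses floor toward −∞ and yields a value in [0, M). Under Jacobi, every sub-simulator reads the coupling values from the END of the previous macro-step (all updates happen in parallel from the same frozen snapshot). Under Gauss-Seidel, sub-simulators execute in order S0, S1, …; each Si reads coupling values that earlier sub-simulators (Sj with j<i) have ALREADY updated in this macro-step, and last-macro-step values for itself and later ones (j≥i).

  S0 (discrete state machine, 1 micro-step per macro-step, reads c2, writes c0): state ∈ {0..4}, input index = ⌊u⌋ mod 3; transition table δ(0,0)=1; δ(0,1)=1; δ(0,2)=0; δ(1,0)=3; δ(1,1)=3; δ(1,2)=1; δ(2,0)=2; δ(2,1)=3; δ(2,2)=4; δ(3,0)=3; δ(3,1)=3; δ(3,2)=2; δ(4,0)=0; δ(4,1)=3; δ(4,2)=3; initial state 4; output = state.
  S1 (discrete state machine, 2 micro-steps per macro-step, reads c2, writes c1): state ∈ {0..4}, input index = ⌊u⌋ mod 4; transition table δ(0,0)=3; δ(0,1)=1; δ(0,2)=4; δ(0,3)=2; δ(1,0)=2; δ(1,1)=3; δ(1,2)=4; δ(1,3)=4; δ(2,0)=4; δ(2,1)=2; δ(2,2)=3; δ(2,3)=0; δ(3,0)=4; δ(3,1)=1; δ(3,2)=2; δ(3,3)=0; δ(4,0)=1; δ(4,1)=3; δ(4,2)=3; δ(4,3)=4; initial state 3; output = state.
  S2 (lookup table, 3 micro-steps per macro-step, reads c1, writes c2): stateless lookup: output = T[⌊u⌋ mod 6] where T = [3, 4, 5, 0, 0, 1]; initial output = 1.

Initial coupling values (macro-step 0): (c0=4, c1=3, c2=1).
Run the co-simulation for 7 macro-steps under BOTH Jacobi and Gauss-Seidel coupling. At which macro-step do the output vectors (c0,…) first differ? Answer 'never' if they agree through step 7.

[Jacobi] macro 1: S0 reads c2=1 → after 1×micro: 3; S1 reads c2=1 → after 2×micro: 3; S2 reads c1=3 → after 3×micro: 0 ⇒ (c0=3, c1=3, c2=0)
[Jacobi] macro 2: S0 reads c2=0 → after 1×micro: 3; S1 reads c2=0 → after 2×micro: 1; S2 reads c1=3 → after 3×micro: 0 ⇒ (c0=3, c1=1, c2=0)
[Jacobi] macro 3: S0 reads c2=0 → after 1×micro: 3; S1 reads c2=0 → after 2×micro: 4; S2 reads c1=1 → after 3×micro: 4 ⇒ (c0=3, c1=4, c2=4)
[Jacobi] macro 4: S0 reads c2=4 → after 1×micro: 3; S1 reads c2=4 → after 2×micro: 2; S2 reads c1=4 → after 3×micro: 0 ⇒ (c0=3, c1=2, c2=0)
[Jacobi] macro 5: S0 reads c2=0 → after 1×micro: 3; S1 reads c2=0 → after 2×micro: 1; S2 reads c1=2 → after 3×micro: 5 ⇒ (c0=3, c1=1, c2=5)
[Jacobi] macro 6: S0 reads c2=5 → after 1×micro: 2; S1 reads c2=5 → after 2×micro: 1; S2 reads c1=1 → after 3×micro: 4 ⇒ (c0=2, c1=1, c2=4)
[Jacobi] macro 7: S0 reads c2=4 → after 1×micro: 3; S1 reads c2=4 → after 2×micro: 4; S2 reads c1=1 → after 3×micro: 4 ⇒ (c0=3, c1=4, c2=4)
[Gauss-Seidel] macro 1: S0 reads c2=1 → after 1×micro: 3; S1 reads c2=1 → after 2×micro: 3; S2 reads c1=3 → after 3×micro: 0 ⇒ (c0=3, c1=3, c2=0)
[Gauss-Seidel] macro 2: S0 reads c2=0 → after 1×micro: 3; S1 reads c2=0 → after 2×micro: 1; S2 reads c1=1 → after 3×micro: 4 ⇒ (c0=3, c1=1, c2=4)
[Gauss-Seidel] macro 3: S0 reads c2=4 → after 1×micro: 3; S1 reads c2=4 → after 2×micro: 4; S2 reads c1=4 → after 3×micro: 0 ⇒ (c0=3, c1=4, c2=0)
[Gauss-Seidel] macro 4: S0 reads c2=0 → after 1×micro: 3; S1 reads c2=0 → after 2×micro: 2; S2 reads c1=2 → after 3×micro: 5 ⇒ (c0=3, c1=2, c2=5)
[Gauss-Seidel] macro 5: S0 reads c2=5 → after 1×micro: 2; S1 reads c2=5 → after 2×micro: 2; S2 reads c1=2 → after 3×micro: 5 ⇒ (c0=2, c1=2, c2=5)
[Gauss-Seidel] macro 6: S0 reads c2=5 → after 1×micro: 4; S1 reads c2=5 → after 2×micro: 2; S2 reads c1=2 → after 3×micro: 5 ⇒ (c0=4, c1=2, c2=5)
[Gauss-Seidel] macro 7: S0 reads c2=5 → after 1×micro: 3; S1 reads c2=5 → after 2×micro: 2; S2 reads c1=2 → after 3×micro: 5 ⇒ (c0=3, c1=2, c2=5)

first divergence at macro-step: 2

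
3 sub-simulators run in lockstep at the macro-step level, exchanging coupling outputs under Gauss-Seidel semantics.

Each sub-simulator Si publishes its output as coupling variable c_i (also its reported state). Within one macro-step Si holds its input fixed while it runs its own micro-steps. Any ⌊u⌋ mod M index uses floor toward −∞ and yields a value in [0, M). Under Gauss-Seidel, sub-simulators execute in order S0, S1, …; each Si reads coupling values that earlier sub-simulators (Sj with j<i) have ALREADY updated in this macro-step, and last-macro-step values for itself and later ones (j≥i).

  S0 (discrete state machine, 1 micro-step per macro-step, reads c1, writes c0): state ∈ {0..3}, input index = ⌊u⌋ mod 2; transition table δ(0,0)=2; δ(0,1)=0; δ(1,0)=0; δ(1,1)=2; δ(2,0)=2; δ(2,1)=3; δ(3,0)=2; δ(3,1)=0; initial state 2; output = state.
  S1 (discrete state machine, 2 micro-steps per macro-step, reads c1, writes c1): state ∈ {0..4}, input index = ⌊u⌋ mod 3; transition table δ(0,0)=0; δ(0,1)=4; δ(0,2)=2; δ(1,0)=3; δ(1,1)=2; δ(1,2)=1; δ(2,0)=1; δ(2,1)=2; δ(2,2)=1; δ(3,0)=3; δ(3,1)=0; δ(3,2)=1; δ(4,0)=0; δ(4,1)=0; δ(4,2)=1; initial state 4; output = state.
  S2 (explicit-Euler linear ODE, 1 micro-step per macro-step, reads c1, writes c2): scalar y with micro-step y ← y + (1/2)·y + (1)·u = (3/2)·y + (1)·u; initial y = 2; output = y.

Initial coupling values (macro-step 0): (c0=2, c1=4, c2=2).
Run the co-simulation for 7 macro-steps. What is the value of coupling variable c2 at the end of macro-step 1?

macro 1: S0 reads c1=4 → after 1×micro: 2; S1 reads c1=4 → after 2×micro: 4; S2 reads c1=4 → after 1×micro: 7 ⇒ (c0=2, c1=4, c2=7)
macro 2: S0 reads c1=4 → after 1×micro: 2; S1 reads c1=4 → after 2×micro: 4; S2 reads c1=4 → after 1×micro: 29/2 ⇒ (c0=2, c1=4, c2=29/2)
macro 3: S0 reads c1=4 → after 1×micro: 2; S1 reads c1=4 → after 2×micro: 4; S2 reads c1=4 → after 1×micro: 103/4 ⇒ (c0=2, c1=4, c2=103/4)
macro 4: S0 reads c1=4 → after 1×micro: 2; S1 reads c1=4 → after 2×micro: 4; S2 reads c1=4 → after 1×micro: 341/8 ⇒ (c0=2, c1=4, c2=341/8)
macro 5: S0 reads c1=4 → after 1×micro: 2; S1 reads c1=4 → after 2×micro: 4; S2 reads c1=4 → after 1×micro: 1087/16 ⇒ (c0=2, c1=4, c2=1087/16)
macro 6: S0 reads c1=4 → after 1×micro: 2; S1 reads c1=4 → after 2×micro: 4; S2 reads c1=4 → after 1×micro: 3389/32 ⇒ (c0=2, c1=4, c2=3389/32)
macro 7: S0 reads c1=4 → after 1×micro: 2; S1 reads c1=4 → after 2×micro: 4; S2 reads c1=4 → after 1×micro: 10423/64 ⇒ (c0=2, c1=4, c2=10423/64)

c2 at macro-step 1 = 7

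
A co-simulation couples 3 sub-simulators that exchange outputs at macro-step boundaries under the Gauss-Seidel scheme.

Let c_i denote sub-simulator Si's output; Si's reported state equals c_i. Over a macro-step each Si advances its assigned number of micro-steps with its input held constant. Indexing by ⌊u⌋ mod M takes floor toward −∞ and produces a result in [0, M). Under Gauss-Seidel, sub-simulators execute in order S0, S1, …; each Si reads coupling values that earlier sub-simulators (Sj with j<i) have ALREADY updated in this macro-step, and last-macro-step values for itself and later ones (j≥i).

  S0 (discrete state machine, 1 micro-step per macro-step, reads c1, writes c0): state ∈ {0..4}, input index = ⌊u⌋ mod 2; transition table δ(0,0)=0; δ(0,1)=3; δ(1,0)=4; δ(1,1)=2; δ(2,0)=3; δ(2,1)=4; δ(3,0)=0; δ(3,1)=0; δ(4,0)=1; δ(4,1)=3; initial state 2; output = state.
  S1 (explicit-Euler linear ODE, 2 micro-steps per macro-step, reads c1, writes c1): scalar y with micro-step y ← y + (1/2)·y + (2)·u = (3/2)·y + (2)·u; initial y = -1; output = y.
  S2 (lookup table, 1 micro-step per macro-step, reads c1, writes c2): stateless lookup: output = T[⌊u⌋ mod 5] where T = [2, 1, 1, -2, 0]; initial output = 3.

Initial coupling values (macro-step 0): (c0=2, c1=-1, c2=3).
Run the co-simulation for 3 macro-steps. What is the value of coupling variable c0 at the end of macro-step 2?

c0 at macro-step 2 = 1

macro 1: S0 reads c1=-1 → after 1×micro: 4; S1 reads c1=-1 → after 2×micro: -29/4; S2 reads c1=-29/4 → after 1×micro: 1 ⇒ (c0=4, c1=-29/4, c2=1)
macro 2: S0 reads c1=-29/4 → after 1×micro: 1; S1 reads c1=-29/4 → after 2×micro: -841/16; S2 reads c1=-841/16 → after 1×micro: 1 ⇒ (c0=1, c1=-841/16, c2=1)
macro 3: S0 reads c1=-841/16 → after 1×micro: 2; S1 reads c1=-841/16 → after 2×micro: -24389/64; S2 reads c1=-24389/64 → after 1×micro: -2 ⇒ (c0=2, c1=-24389/64, c2=-2)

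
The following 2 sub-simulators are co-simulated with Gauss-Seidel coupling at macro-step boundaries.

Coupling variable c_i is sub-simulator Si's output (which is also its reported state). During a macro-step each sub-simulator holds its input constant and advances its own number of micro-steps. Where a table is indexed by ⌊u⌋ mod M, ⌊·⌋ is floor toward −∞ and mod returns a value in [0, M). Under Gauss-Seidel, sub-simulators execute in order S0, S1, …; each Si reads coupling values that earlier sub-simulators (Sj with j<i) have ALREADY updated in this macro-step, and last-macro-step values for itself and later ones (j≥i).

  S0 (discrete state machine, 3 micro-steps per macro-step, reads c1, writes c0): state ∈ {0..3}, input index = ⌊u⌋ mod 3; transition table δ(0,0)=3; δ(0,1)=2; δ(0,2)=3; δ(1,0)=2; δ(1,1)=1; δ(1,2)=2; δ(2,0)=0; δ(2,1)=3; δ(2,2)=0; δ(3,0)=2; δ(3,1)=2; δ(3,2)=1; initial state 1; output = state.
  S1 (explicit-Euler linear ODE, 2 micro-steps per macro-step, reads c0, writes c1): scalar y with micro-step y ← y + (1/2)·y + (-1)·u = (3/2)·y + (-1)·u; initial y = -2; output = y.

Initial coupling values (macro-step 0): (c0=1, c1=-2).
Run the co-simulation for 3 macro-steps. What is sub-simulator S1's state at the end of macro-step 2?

macro 1: S0 reads c1=-2 → after 3×micro: 1; S1 reads c0=1 → after 2×micro: -7 ⇒ (c0=1, c1=-7)
macro 2: S0 reads c1=-7 → after 3×micro: 3; S1 reads c0=3 → after 2×micro: -93/4 ⇒ (c0=3, c1=-93/4)
macro 3: S0 reads c1=-93/4 → after 3×micro: 3; S1 reads c0=3 → after 2×micro: -957/16 ⇒ (c0=3, c1=-957/16)

S1 state at macro-step 2 = -93/4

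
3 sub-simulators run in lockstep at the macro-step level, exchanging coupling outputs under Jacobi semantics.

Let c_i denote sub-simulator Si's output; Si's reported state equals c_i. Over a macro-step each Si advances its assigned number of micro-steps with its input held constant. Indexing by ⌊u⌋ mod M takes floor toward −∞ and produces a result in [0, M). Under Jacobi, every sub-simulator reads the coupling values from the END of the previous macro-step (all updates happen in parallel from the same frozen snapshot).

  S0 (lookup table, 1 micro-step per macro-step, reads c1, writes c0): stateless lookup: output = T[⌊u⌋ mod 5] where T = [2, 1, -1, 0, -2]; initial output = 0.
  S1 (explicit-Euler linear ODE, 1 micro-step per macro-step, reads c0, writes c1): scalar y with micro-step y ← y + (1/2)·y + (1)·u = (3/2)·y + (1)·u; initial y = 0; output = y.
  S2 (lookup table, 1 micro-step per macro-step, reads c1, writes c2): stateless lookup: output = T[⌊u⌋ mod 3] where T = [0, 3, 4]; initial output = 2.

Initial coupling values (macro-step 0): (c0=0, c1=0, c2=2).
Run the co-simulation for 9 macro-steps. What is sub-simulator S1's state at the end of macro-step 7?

macro 1: S0 reads c1=0 → after 1×micro: 2; S1 reads c0=0 → after 1×micro: 0; S2 reads c1=0 → after 1×micro: 0 ⇒ (c0=2, c1=0, c2=0)
macro 2: S0 reads c1=0 → after 1×micro: 2; S1 reads c0=2 → after 1×micro: 2; S2 reads c1=0 → after 1×micro: 0 ⇒ (c0=2, c1=2, c2=0)
macro 3: S0 reads c1=2 → after 1×micro: -1; S1 reads c0=2 → after 1×micro: 5; S2 reads c1=2 → after 1×micro: 4 ⇒ (c0=-1, c1=5, c2=4)
macro 4: S0 reads c1=5 → after 1×micro: 2; S1 reads c0=-1 → after 1×micro: 13/2; S2 reads c1=5 → after 1×micro: 4 ⇒ (c0=2, c1=13/2, c2=4)
macro 5: S0 reads c1=13/2 → after 1×micro: 1; S1 reads c0=2 → after 1×micro: 47/4; S2 reads c1=13/2 → after 1×micro: 0 ⇒ (c0=1, c1=47/4, c2=0)
macro 6: S0 reads c1=47/4 → after 1×micro: 1; S1 reads c0=1 → after 1×micro: 149/8; S2 reads c1=47/4 → after 1×micro: 4 ⇒ (c0=1, c1=149/8, c2=4)
macro 7: S0 reads c1=149/8 → after 1×micro: 0; S1 reads c0=1 → after 1×micro: 463/16; S2 reads c1=149/8 → after 1×micro: 0 ⇒ (c0=0, c1=463/16, c2=0)
macro 8: S0 reads c1=463/16 → after 1×micro: 0; S1 reads c0=0 → after 1×micro: 1389/32; S2 reads c1=463/16 → after 1×micro: 3 ⇒ (c0=0, c1=1389/32, c2=3)
macro 9: S0 reads c1=1389/32 → after 1×micro: 0; S1 reads c0=0 → after 1×micro: 4167/64; S2 reads c1=1389/32 → after 1×micro: 3 ⇒ (c0=0, c1=4167/64, c2=3)

S1 state at macro-step 7 = 463/16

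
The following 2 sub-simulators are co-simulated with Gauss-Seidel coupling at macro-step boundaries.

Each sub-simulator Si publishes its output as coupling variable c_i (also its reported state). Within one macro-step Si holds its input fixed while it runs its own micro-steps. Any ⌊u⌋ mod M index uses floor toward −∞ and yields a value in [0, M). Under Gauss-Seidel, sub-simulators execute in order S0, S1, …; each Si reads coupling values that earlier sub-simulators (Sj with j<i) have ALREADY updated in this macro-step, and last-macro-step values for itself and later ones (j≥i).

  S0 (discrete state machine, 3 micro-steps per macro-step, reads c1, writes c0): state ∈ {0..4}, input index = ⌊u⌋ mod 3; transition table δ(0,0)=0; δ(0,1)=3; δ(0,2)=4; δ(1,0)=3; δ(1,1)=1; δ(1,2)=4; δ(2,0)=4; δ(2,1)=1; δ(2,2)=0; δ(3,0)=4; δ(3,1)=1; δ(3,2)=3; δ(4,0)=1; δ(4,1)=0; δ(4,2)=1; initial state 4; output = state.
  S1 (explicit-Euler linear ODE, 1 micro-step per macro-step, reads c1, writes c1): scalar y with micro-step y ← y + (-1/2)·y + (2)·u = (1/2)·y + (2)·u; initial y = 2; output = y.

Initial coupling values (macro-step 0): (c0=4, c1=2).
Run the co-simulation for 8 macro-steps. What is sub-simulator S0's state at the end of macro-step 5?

S0 state at macro-step 5 = 1

macro 1: S0 reads c1=2 → after 3×micro: 1; S1 reads c1=2 → after 1×micro: 5 ⇒ (c0=1, c1=5)
macro 2: S0 reads c1=5 → after 3×micro: 4; S1 reads c1=5 → after 1×micro: 25/2 ⇒ (c0=4, c1=25/2)
macro 3: S0 reads c1=25/2 → after 3×micro: 4; S1 reads c1=25/2 → after 1×micro: 125/4 ⇒ (c0=4, c1=125/4)
macro 4: S0 reads c1=125/4 → after 3×micro: 1; S1 reads c1=125/4 → after 1×micro: 625/8 ⇒ (c0=1, c1=625/8)
macro 5: S0 reads c1=625/8 → after 3×micro: 1; S1 reads c1=625/8 → after 1×micro: 3125/16 ⇒ (c0=1, c1=3125/16)
macro 6: S0 reads c1=3125/16 → after 3×micro: 1; S1 reads c1=3125/16 → after 1×micro: 15625/32 ⇒ (c0=1, c1=15625/32)
macro 7: S0 reads c1=15625/32 → after 3×micro: 4; S1 reads c1=15625/32 → after 1×micro: 78125/64 ⇒ (c0=4, c1=78125/64)
macro 8: S0 reads c1=78125/64 → after 3×micro: 1; S1 reads c1=78125/64 → after 1×micro: 390625/128 ⇒ (c0=1, c1=390625/128)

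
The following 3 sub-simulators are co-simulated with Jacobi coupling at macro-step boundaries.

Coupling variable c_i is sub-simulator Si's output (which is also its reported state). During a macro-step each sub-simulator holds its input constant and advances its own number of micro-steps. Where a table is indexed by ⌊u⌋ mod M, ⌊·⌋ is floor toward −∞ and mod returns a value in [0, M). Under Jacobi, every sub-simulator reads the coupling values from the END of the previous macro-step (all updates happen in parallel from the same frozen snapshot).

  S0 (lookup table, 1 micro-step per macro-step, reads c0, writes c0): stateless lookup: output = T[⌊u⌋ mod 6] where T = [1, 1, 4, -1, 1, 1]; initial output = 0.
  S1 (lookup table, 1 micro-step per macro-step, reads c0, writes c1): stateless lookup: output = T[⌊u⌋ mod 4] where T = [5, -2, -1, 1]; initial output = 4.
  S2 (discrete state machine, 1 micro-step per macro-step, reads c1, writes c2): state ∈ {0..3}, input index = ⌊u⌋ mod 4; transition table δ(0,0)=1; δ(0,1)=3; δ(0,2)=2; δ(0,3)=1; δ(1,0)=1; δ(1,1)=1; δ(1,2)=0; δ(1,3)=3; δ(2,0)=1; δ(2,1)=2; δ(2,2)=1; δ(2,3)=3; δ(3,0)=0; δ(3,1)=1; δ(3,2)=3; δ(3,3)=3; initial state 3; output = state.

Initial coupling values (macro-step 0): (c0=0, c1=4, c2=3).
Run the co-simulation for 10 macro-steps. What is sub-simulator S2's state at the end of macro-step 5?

S2 state at macro-step 5 = 3

macro 1: S0 reads c0=0 → after 1×micro: 1; S1 reads c0=0 → after 1×micro: 5; S2 reads c1=4 → after 1×micro: 0 ⇒ (c0=1, c1=5, c2=0)
macro 2: S0 reads c0=1 → after 1×micro: 1; S1 reads c0=1 → after 1×micro: -2; S2 reads c1=5 → after 1×micro: 3 ⇒ (c0=1, c1=-2, c2=3)
macro 3: S0 reads c0=1 → after 1×micro: 1; S1 reads c0=1 → after 1×micro: -2; S2 reads c1=-2 → after 1×micro: 3 ⇒ (c0=1, c1=-2, c2=3)
macro 4: S0 reads c0=1 → after 1×micro: 1; S1 reads c0=1 → after 1×micro: -2; S2 reads c1=-2 → after 1×micro: 3 ⇒ (c0=1, c1=-2, c2=3)
macro 5: S0 reads c0=1 → after 1×micro: 1; S1 reads c0=1 → after 1×micro: -2; S2 reads c1=-2 → after 1×micro: 3 ⇒ (c0=1, c1=-2, c2=3)
macro 6: S0 reads c0=1 → after 1×micro: 1; S1 reads c0=1 → after 1×micro: -2; S2 reads c1=-2 → after 1×micro: 3 ⇒ (c0=1, c1=-2, c2=3)
macro 7: S0 reads c0=1 → after 1×micro: 1; S1 reads c0=1 → after 1×micro: -2; S2 reads c1=-2 → after 1×micro: 3 ⇒ (c0=1, c1=-2, c2=3)
macro 8: S0 reads c0=1 → after 1×micro: 1; S1 reads c0=1 → after 1×micro: -2; S2 reads c1=-2 → after 1×micro: 3 ⇒ (c0=1, c1=-2, c2=3)
macro 9: S0 reads c0=1 → after 1×micro: 1; S1 reads c0=1 → after 1×micro: -2; S2 reads c1=-2 → after 1×micro: 3 ⇒ (c0=1, c1=-2, c2=3)
macro 10: S0 reads c0=1 → after 1×micro: 1; S1 reads c0=1 → after 1×micro: -2; S2 reads c1=-2 → after 1×micro: 3 ⇒ (c0=1, c1=-2, c2=3)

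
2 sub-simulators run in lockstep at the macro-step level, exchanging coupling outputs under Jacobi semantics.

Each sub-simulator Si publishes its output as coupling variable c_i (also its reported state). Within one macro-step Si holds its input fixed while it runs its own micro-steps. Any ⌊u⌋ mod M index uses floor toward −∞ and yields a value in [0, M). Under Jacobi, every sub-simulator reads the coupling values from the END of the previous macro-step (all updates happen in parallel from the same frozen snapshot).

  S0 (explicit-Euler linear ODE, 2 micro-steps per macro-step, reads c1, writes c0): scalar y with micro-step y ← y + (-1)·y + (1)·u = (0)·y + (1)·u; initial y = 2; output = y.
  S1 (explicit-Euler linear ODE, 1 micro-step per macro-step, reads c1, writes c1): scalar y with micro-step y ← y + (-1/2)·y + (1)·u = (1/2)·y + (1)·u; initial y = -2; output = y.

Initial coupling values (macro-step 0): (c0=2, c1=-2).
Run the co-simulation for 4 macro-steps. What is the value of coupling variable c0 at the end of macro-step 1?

macro 1: S0 reads c1=-2 → after 2×micro: -2; S1 reads c1=-2 → after 1×micro: -3 ⇒ (c0=-2, c1=-3)
macro 2: S0 reads c1=-3 → after 2×micro: -3; S1 reads c1=-3 → after 1×micro: -9/2 ⇒ (c0=-3, c1=-9/2)
macro 3: S0 reads c1=-9/2 → after 2×micro: -9/2; S1 reads c1=-9/2 → after 1×micro: -27/4 ⇒ (c0=-9/2, c1=-27/4)
macro 4: S0 reads c1=-27/4 → after 2×micro: -27/4; S1 reads c1=-27/4 → after 1×micro: -81/8 ⇒ (c0=-27/4, c1=-81/8)

c0 at macro-step 1 = -2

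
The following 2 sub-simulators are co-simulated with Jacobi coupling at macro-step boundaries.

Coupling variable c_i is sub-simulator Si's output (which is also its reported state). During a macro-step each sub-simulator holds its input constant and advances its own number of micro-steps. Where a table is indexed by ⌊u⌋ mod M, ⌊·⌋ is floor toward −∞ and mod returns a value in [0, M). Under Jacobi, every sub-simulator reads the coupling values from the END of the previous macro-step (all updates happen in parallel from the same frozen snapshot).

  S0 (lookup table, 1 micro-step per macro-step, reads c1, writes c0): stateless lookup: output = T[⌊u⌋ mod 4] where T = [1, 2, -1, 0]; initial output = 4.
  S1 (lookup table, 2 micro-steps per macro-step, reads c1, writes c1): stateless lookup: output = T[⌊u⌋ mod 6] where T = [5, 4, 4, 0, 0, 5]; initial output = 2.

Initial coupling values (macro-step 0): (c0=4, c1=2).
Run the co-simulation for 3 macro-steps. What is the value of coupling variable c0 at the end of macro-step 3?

macro 1: S0 reads c1=2 → after 1×micro: -1; S1 reads c1=2 → after 2×micro: 4 ⇒ (c0=-1, c1=4)
macro 2: S0 reads c1=4 → after 1×micro: 1; S1 reads c1=4 → after 2×micro: 0 ⇒ (c0=1, c1=0)
macro 3: S0 reads c1=0 → after 1×micro: 1; S1 reads c1=0 → after 2×micro: 5 ⇒ (c0=1, c1=5)

c0 at macro-step 3 = 1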